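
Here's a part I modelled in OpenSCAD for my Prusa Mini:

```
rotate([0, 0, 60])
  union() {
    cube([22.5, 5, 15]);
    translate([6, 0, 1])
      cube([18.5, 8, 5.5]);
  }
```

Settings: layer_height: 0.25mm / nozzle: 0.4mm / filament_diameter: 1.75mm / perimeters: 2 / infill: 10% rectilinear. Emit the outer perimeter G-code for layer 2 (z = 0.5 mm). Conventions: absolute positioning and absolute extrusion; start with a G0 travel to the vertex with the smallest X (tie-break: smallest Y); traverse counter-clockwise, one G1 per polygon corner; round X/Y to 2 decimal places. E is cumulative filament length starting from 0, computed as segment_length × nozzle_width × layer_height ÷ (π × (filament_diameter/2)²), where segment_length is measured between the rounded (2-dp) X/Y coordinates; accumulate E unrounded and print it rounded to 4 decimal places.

G0 X-4.33 Y2.50 Z0.50
G1 X0.00 Y0.00 E0.2079
G1 X11.25 Y19.49 E1.1435
G1 X6.92 Y21.99 E1.3513
G1 X-4.33 Y2.50 E2.2869

At z = 0.5 mm: the 22.5×5 cube contributes its full rectangle; the cube at (6, 0) is absent (z outside [1, 6.5]); Combining (union): only the 22.5×5 cube is present, so the union is just that shape — 1 connected region; (rotated 60° about Z; rotation is an isometry so areas/perimeters/island counts are preserved). The outline is a single polygon with 4 vertices. Extrusion per mm of travel: 0.4 × 0.25 / (π × 0.875²) = 0.041575. Accumulating E over each segment gives final E = 2.2869.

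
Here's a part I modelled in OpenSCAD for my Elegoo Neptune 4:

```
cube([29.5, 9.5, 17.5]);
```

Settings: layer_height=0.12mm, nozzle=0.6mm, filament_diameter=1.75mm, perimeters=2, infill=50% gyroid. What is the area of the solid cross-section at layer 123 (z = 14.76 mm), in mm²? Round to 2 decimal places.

280.25 mm²

At z = 14.76 mm: the 29.5×9.5 cube contributes its full rectangle (area 280.25 mm²). Overall, the cross-section is a single solid region. Net area = 280.25 mm².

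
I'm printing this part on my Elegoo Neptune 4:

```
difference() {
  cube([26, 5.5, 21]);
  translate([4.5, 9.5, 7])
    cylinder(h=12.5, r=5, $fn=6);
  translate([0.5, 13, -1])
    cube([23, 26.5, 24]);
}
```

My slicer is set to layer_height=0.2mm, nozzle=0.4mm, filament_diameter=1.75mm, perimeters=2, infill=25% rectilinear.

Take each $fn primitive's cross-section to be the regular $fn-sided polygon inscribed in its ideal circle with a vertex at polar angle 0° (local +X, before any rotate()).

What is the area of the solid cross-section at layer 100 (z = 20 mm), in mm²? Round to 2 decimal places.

143.00 mm²

At z = 20 mm: the cube is present — its section is the full 26×5.5 rectangle (area 143.00 mm²); the cylinder at (4.5, 9.5) is absent (z outside [7, 19.5]); the cube at (0.5, 13) (footprint 23×26.5) is included at this height (area 609.50 mm²); After the difference (first − rest): starting from the 26×5.5 cube (143.00 mm²), the 23×26.5 cube at (0.5, 13) misses the remaining region (no effect) — area = 143.00 mm². Overall, the cross-section is a single solid region. Net area = 143.00 mm².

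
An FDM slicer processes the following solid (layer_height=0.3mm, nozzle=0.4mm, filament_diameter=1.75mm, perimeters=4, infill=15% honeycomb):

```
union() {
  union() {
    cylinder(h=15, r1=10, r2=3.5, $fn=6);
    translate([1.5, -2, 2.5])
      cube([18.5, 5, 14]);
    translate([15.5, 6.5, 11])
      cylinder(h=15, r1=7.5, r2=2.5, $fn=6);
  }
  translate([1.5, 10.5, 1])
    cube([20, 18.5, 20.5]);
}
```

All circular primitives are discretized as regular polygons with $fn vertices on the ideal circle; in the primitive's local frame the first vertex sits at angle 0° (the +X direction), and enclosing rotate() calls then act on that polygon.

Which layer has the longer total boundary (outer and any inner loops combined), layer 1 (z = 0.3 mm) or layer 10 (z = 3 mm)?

Layer 1 (z = 0.3): the cone (r1=10→r2=3.5) has section circumradius 9.870 here — a regular 6-gon (perimeter = 2·6·9.870·sin(180°/6) = 59.22 mm); the cube at (1.5, -2) is absent (z outside [2.5, 16.5]); the cone at (15.5, 6.5) does not reach this height (z outside [11, 26]); Combining (union): only the cone is present, so the union is just that shape — boundary = 59.22 mm; the cube at (1.5, 10.5) is absent (z outside [1, 21.5]); Taking the union: only the result so far is present, so the union is just that shape — boundary = 59.22 mm. So its perimeter = 59.22 mm. Layer 10 (z = 3): the cone (r1=10→r2=3.5) has section circumradius 8.700 here — a regular 6-gon (perimeter = 2·6·8.700·sin(180°/6) = 52.20 mm); the cube at (1.5, -2) (footprint 18.5×5) is included at this height (perimeter 47.00 mm); the cone at (15.5, 6.5) is absent (z outside [11, 26]); Merging all regions: the regions partially overlap (shared area 32.25 mm²), so the edge portions inside another operand are dropped and the merged outline is re-measured after clipping — boundary = 76.91 mm; the 20×18.5 cube at (1.5, 10.5) contributes its full rectangle (perimeter 77.00 mm); Combining (union): the 2 present regions are separate (no shared area or edge), so areas and boundary lengths simply add and each stays a separate island — boundary = 153.91 mm. So its perimeter = 153.91 mm. Layer 10 is larger (153.91 vs 59.22 mm).

layer 10 (z = 3 mm)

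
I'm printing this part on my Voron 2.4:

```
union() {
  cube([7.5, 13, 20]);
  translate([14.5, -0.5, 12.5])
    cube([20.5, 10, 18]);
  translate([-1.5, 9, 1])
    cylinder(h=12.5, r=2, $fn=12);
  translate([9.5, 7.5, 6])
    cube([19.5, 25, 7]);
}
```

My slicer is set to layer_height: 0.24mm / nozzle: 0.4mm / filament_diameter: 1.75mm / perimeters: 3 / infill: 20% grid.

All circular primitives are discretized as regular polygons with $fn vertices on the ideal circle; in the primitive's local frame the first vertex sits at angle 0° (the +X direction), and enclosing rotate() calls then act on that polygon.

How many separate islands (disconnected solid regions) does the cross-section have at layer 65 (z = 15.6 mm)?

At z = 15.6 mm: the 7.5×13 cube contributes its full rectangle; the cube at (14.5, -0.5) (footprint 20.5×10) is included at this height; the cylinder at (-1.5, 9) is not intersected at this z (z outside [1, 13.5]); the cube at (9.5, 7.5) is not intersected at this z (z outside [6, 13]); Combining (union): the 2 present regions are separate (no shared area or edge), so areas and boundary lengths simply add and each stays a separate island — 2 connected regions. Overall, the cross-section has 2 separate islands. Island count = 2.

2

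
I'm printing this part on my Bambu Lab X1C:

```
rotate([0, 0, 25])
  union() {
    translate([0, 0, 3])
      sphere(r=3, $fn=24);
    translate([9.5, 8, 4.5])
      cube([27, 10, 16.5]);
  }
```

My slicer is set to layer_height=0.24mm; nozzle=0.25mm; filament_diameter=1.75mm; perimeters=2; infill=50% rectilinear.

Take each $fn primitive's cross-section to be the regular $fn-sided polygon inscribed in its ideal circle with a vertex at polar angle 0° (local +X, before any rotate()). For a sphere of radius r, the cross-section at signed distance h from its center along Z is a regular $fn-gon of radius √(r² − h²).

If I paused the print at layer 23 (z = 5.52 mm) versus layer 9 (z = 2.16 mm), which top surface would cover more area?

layer 23 (z = 5.52 mm)

Layer 23 (z = 5.52): the r=3 sphere contributes a regular 24-gon of circumradius √(3²−2.52²) = 1.628 (area = (24/2)·1.628²·sin(360°/24) = 8.23 mm²); the cube at (9.5, 8) (footprint 27×10) is included at this height (area 270.00 mm²); Merging all regions: the 2 present regions are separate (no shared area or edge), so areas and boundary lengths simply add and each stays a separate island — area = 278.23 mm²; (whole slice rotated 25° about Z — lengths, areas and connectivity unchanged). So its area = 278.23 mm². Layer 9 (z = 2.16): the r=3 sphere slices to a regular 24-gon of circumradius 2.880 (√(r²−h²) with h=0.84 from center) (area = (24/2)·2.880²·sin(360°/24) = 25.76 mm²); the cube at (9.5, 8) does not reach this height (z outside [4.5, 21]); Taking the union: only the r=3 sphere is present, so the union is just that shape — area = 25.76 mm²; (whole slice rotated 25° about Z — lengths, areas and connectivity unchanged). So its area = 25.76 mm². Layer 23 is larger (278.23 vs 25.76 mm²).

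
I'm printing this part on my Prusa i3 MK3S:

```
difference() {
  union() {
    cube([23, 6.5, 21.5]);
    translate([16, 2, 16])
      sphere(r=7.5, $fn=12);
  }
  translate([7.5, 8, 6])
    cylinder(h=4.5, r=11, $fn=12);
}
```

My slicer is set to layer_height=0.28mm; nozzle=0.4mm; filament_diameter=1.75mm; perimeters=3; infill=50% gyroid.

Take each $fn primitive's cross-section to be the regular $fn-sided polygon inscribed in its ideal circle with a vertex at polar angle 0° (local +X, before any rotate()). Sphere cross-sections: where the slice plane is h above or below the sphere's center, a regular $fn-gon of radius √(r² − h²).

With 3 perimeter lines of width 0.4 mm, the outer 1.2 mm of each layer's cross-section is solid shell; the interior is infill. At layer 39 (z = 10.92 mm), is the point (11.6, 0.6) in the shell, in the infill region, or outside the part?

shell

At z = 10.92 mm: the cube is present — its section is the full 23×6.5 rectangle; the r=7.5 sphere at (16, 2) slices to a regular 12-gon of circumradius 5.518 (√(r²−h²) with h=5.08 from center); Merging all regions: the regions partially overlap (shared area 63.01 mm²), so overlapping operands fuse into one piece — 1 connected region; the cylinder at (7.5, 8) is absent (z outside [6, 10.5]); Taking the first minus the rest: none of the subtracted shapes is present at this height, so the result so far is unchanged — 1 connected region. Overall, the cross-section is a single solid region. The nearest boundary edge runs (11.22, -0.76)→(11.02, 0.00); distance from the point to it = 0.84 mm. The point is inside the cross-section, 0.84 mm from the nearest boundary — within the 1.2 mm shell band (3 × 0.4).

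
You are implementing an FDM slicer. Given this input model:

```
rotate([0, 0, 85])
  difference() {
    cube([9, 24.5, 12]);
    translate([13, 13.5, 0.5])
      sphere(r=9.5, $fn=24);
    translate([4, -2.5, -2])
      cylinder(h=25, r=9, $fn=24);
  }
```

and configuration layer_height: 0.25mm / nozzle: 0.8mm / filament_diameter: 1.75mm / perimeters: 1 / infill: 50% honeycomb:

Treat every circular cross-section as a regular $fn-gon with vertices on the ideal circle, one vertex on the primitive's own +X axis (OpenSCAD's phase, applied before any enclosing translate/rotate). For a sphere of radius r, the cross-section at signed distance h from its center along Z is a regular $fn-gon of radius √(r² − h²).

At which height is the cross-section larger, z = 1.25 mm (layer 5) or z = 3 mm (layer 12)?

Layer 5 (z = 1.25): the 9×24.5 cube contributes its full rectangle (area 220.50 mm²); the r=9.5 sphere at (13, 13.5) contributes a regular 24-gon of circumradius √(9.5²−0.75²) = 9.470 (area = (24/2)·9.470²·sin(360°/24) = 278.55 mm²); the r=9 cylinder at (4, -2.5) contributes a regular 24-gon of circumradius 9 (area = (24/2)·9.000²·sin(360°/24) = 251.57 mm²); Subtracting the remaining from the first: starting from the 9×24.5 cube (220.50 mm²), the r=9.5 sphere at (13, 13.5) partially overlaps it — only the 66.30 mm² overlap (of its 278.55 mm²) is removed, clipping the outline; the r=9 cylinder at (4, -2.5) partially overlaps it — only the 54.31 mm² overlap (of its 251.57 mm²) is removed, clipping the outline — area = 99.89 mm²; (whole slice rotated 85° about Z — lengths, areas and connectivity unchanged). So its area = 99.89 mm². Layer 12 (z = 3): the 9×24.5 cube contributes its full rectangle (area 220.50 mm²); the r=9.5 sphere at (13, 13.5) contributes a regular 24-gon of circumradius √(9.5²−2.5²) = 9.165 (area = (24/2)·9.165²·sin(360°/24) = 260.89 mm²); the r=9 cylinder at (4, -2.5) contributes a regular 24-gon of circumradius 9 (area = (24/2)·9.000²·sin(360°/24) = 251.57 mm²); Subtracting the remaining from the first: starting from the 9×24.5 cube (220.50 mm²), the r=9.5 sphere at (13, 13.5) partially overlaps it — only the 59.98 mm² overlap (of its 260.89 mm²) is removed, clipping the outline; the r=9 cylinder at (4, -2.5) partially overlaps it — only the 54.36 mm² overlap (of its 251.57 mm²) is removed, clipping the outline — area = 106.17 mm²; (rotated 85° about Z; rotation is an isometry so areas/perimeters/island counts are preserved). So its area = 106.17 mm². Layer 12 is larger (106.17 vs 99.89 mm²).

layer 12 (z = 3 mm)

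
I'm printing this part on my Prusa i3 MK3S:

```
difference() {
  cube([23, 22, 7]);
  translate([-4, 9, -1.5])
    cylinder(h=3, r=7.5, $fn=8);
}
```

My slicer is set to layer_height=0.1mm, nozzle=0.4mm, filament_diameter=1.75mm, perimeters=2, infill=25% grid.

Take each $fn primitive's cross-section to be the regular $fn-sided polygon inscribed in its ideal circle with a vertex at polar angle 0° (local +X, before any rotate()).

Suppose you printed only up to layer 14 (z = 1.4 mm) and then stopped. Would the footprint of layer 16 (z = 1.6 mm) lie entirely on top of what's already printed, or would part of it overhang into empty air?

part overhangs

Compare the two slices. At z = 1.4: the cube (footprint 23×22) is included at this height (area 506.00 mm²); the r=7.5 cylinder at (-4, 9) gives a regular 8-gon of circumradius 7.5 (constant along its height) (area = (8/2)·7.500²·sin(360°/8) = 159.10 mm²); Taking the first minus the rest: starting from the 23×22 cube (506.00 mm²), the r=7.5 cylinder at (-4, 9) partially overlaps it — only the 26.18 mm² overlap (of its 159.10 mm²) is removed, clipping the outline — area = 479.82 mm². At z = 1.6: the cube is present — its section is the full 23×22 rectangle (area 506.00 mm²); the cylinder at (-4, 9) is not intersected at this z (z outside [-1.5, 1.5]); Subtracting the remaining from the first: none of the subtracted shapes is present at this height, so the 23×22 cube is unchanged — area = 506.00 mm². Checking containment: at z = 1.6 the cross-section extends beyond the z = 1.4 cross-section by about 26.18 mm².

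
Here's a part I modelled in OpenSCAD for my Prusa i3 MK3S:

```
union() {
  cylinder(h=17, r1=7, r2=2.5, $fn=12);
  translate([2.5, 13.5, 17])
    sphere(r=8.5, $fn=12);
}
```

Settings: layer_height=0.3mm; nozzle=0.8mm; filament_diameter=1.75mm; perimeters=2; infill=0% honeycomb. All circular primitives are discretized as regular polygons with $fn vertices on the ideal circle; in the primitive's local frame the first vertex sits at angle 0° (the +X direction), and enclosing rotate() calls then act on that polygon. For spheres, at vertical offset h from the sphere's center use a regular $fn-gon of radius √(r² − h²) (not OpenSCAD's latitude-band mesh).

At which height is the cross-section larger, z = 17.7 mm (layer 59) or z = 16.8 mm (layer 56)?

layer 56 (z = 16.8 mm)

Layer 59 (z = 17.7): the cone does not reach this height (z outside [0, 17]); the r=8.5 sphere at (2.5, 13.5) slices to a regular 12-gon of circumradius 8.471 (√(r²−h²) with h=0.7 from center) (area = (12/2)·8.471²·sin(360°/12) = 215.28 mm²); Merging all regions: only the r=8.5 sphere at (2.5, 13.5) is present, so the union is just that shape — area = 215.28 mm². So its area = 215.28 mm². Layer 56 (z = 16.8): the cone: at t=0.988 of its height the radius interpolates to r₁+(r₂−r₁)t = 2.553, giving a regular 12-gon of that circumradius (area = (12/2)·2.553²·sin(360°/12) = 19.55 mm²); the r=8.5 sphere at (2.5, 13.5) slices to a regular 12-gon of circumradius 8.498 (√(r²−h²) with h=0.2 from center) (area = (12/2)·8.498²·sin(360°/12) = 216.63 mm²); Taking the union: the 2 present regions are separate (no shared area or edge), so areas and boundary lengths simply add and each stays a separate island — area = 236.18 mm². So its area = 236.18 mm². Layer 56 is larger (236.18 vs 215.28 mm²).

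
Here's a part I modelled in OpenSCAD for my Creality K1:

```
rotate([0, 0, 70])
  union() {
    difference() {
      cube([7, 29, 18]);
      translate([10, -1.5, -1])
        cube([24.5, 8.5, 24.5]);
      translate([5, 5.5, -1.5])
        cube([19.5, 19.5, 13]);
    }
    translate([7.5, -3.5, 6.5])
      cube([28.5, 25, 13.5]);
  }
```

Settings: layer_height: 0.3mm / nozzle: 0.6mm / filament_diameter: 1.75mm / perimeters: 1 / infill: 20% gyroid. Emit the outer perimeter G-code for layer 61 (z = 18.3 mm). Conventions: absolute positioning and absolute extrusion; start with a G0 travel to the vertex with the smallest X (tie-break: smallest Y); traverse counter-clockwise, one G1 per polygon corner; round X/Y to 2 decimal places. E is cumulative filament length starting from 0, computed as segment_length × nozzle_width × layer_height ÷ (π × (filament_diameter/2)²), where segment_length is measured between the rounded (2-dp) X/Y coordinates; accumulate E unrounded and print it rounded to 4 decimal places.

G0 X-17.64 Y14.40 Z18.30
G1 X5.85 Y5.85 E1.8707
G1 X15.60 Y32.63 E4.0035
G1 X-7.89 Y41.18 E5.8742
G1 X-17.64 Y14.40 E8.0070

At z = 18.3 mm: the cube does not reach this height (z outside [0, 18]); the 24.5×8.5 cube at (10, -1.5) contributes its full rectangle; the cube at (5, 5.5) does not reach this height (z outside [-1.5, 11.5]); After the difference (first − rest): the first operand is absent here, so nothing remains; the 28.5×25 cube at (7.5, -3.5) contributes its full rectangle; Combining (union): only the 28.5×25 cube at (7.5, -3.5) is present, so the union is just that shape — 1 connected region; (whole slice rotated 70° about Z — lengths, areas and connectivity unchanged). The outline is a single polygon with 4 vertices. Extrusion per mm of travel: 0.6 × 0.3 / (π × 0.875²) = 0.074835. Accumulating E over each segment gives final E = 8.0070.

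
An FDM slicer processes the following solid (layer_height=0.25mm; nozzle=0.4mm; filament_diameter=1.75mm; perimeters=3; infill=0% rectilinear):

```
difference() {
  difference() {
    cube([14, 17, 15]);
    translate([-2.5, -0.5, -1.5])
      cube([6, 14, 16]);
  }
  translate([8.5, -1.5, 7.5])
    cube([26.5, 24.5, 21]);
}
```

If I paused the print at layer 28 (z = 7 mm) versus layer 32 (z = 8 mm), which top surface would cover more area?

Layer 28 (z = 7): the 14×17 cube contributes its full rectangle (area 238.00 mm²); the cube at (-2.5, -0.5) is present — its section is the full 6×14 rectangle (area 84.00 mm²); After the difference (first − rest): starting from the 14×17 cube (238.00 mm²), the 6×14 cube at (-2.5, -0.5) partially overlaps it — only the 47.25 mm² overlap (of its 84.00 mm²) is removed, clipping the outline — area = 190.75 mm²; the cube at (8.5, -1.5) is absent (z outside [7.5, 28.5]); After the difference (first − rest): none of the subtracted shapes is present at this height, so the result so far is unchanged — area = 190.75 mm². So its area = 190.75 mm². Layer 32 (z = 8): the cube (footprint 14×17) is included at this height (area 238.00 mm²); the cube at (-2.5, -0.5) is present — its section is the full 6×14 rectangle (area 84.00 mm²); Taking the first minus the rest: starting from the 14×17 cube (238.00 mm²), the 6×14 cube at (-2.5, -0.5) partially overlaps it — only the 47.25 mm² overlap (of its 84.00 mm²) is removed, clipping the outline — area = 190.75 mm²; the 26.5×24.5 cube at (8.5, -1.5) contributes its full rectangle (area 649.25 mm²); Taking the first minus the rest: starting from that combined region (190.75 mm²), the 26.5×24.5 cube at (8.5, -1.5) partially overlaps it — only the 93.50 mm² overlap (of its 649.25 mm²) is removed, clipping the outline — area = 97.25 mm². So its area = 97.25 mm². Layer 28 is larger (190.75 vs 97.25 mm²).

layer 28 (z = 7 mm)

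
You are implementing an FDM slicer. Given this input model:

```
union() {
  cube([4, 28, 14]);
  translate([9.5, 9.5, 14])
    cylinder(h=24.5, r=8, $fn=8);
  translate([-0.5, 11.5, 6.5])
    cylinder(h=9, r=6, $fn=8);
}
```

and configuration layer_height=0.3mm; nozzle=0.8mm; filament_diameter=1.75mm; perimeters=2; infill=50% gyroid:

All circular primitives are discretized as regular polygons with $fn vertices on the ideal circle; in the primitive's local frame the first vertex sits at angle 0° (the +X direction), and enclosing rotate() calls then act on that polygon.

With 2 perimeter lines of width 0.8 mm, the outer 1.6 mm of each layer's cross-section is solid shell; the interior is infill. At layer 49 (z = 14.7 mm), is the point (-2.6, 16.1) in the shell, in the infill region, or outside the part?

shell

At z = 14.7 mm: the cube does not reach this height (z outside [0, 14]); the r=8 cylinder at (9.5, 9.5) contributes a regular 8-gon of circumradius 8; the r=6 cylinder at (-0.5, 11.5) gives a regular 8-gon of circumradius 6 (constant along its height); Combining (union): the regions partially overlap (shared area 17.74 mm²), so overlapping operands fuse into one piece — 1 connected region. Overall, the cross-section is a single solid region. The nearest boundary edge runs (-4.74, 15.74)→(-0.50, 17.50); distance from the point to it = 0.49 mm. The point is inside the cross-section, 0.49 mm from the nearest boundary — within the 1.6 mm shell band (2 × 0.8).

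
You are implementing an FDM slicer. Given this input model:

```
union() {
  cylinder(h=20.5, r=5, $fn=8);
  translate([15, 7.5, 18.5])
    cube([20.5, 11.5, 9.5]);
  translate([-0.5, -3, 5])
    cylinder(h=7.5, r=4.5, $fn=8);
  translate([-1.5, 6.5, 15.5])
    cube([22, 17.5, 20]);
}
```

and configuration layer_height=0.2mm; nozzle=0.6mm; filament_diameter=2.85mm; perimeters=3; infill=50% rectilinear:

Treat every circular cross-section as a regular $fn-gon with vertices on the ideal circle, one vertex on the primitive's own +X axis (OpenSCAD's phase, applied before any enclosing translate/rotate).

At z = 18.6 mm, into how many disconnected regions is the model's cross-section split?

At z = 18.6 mm: the r=5 cylinder gives a regular 8-gon of circumradius 5 (constant along its height); the cube at (15, 7.5) is present — its section is the full 20.5×11.5 rectangle; the cylinder at (-0.5, -3) is absent (z outside [5, 12.5]); the cube at (-1.5, 6.5) (footprint 22×17.5) is included at this height; Combining (union): the regions partially overlap (shared area 63.25 mm²), so overlapping operands fuse into one piece — 2 connected regions. The result has 2 disconnected regions.

2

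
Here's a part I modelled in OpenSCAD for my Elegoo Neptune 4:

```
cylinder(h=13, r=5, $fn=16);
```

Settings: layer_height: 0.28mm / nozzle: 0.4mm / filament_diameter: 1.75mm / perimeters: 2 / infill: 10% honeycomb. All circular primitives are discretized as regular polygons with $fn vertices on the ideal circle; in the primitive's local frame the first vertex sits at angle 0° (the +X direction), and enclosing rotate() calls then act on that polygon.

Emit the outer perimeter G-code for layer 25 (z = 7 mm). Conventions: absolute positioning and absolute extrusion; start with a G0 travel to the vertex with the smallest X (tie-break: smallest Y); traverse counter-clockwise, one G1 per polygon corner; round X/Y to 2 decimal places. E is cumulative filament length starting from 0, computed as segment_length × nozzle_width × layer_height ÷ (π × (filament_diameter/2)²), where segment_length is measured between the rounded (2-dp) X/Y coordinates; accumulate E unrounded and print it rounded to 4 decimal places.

At z = 7 mm: the r=5 cylinder gives a regular 16-gon of circumradius 5 (constant along its height). The outline is a single polygon with 16 vertices. Extrusion per mm of travel: 0.4 × 0.28 / (π × 0.875²) = 0.046564. Accumulating E over each segment gives final E = 1.4538.

G0 X-5.00 Y0.00 Z7.00
G1 X-4.62 Y-1.91 E0.0907
G1 X-3.54 Y-3.54 E0.1817
G1 X-1.91 Y-4.62 E0.2728
G1 X0.00 Y-5.00 E0.3635
G1 X1.91 Y-4.62 E0.4541
G1 X3.54 Y-3.54 E0.5452
G1 X4.62 Y-1.91 E0.6362
G1 X5.00 Y0.00 E0.7269
G1 X4.62 Y1.91 E0.8176
G1 X3.54 Y3.54 E0.9086
G1 X1.91 Y4.62 E0.9997
G1 X0.00 Y5.00 E1.0904
G1 X-1.91 Y4.62 E1.1811
G1 X-3.54 Y3.54 E1.2721
G1 X-4.62 Y1.91 E1.3632
G1 X-5.00 Y0.00 E1.4538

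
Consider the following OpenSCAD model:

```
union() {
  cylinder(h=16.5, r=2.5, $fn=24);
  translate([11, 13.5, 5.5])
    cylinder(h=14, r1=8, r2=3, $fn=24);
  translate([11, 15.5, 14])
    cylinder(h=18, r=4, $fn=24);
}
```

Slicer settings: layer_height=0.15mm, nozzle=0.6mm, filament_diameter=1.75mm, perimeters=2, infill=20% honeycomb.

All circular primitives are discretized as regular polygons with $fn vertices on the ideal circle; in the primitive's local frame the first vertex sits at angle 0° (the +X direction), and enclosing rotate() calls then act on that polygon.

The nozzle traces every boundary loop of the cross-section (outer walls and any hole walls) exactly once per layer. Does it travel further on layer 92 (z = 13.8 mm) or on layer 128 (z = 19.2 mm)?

Layer 92 (z = 13.8): the cylinder: section is a regular 24-gon, circumradius r=2.5 (perimeter = 2·24·2.500·sin(180°/24) = 15.66 mm); the cone at (11, 13.5): at t=0.593 of its height the radius interpolates to r₁+(r₂−r₁)t = 5.036, giving a regular 24-gon of that circumradius (perimeter = 2·24·5.036·sin(180°/24) = 31.55 mm); the cylinder at (11, 15.5) is absent (z outside [14, 32]); Merging all regions: the 2 present regions are separate (no shared area or edge), so areas and boundary lengths simply add and each stays a separate island — boundary = 47.21 mm. So its perimeter = 47.21 mm. Layer 128 (z = 19.2): the cylinder is not intersected at this z (z outside [0, 16.5]); the cone at (11, 13.5): at t=0.979 of its height the radius interpolates to r₁+(r₂−r₁)t = 3.107, giving a regular 24-gon of that circumradius (perimeter = 2·24·3.107·sin(180°/24) = 19.47 mm); the r=4 cylinder at (11, 15.5) gives a regular 24-gon of circumradius 4 (constant along its height) (perimeter = 2·24·4.000·sin(180°/24) = 25.06 mm); Combining (union): the regions partially overlap (shared area 24.43 mm²), so the edge portions inside another operand are dropped and the merged outline is re-measured after clipping — boundary = 26.72 mm. So its perimeter = 26.72 mm. Layer 92 is larger (47.21 vs 26.72 mm).

layer 92 (z = 13.8 mm)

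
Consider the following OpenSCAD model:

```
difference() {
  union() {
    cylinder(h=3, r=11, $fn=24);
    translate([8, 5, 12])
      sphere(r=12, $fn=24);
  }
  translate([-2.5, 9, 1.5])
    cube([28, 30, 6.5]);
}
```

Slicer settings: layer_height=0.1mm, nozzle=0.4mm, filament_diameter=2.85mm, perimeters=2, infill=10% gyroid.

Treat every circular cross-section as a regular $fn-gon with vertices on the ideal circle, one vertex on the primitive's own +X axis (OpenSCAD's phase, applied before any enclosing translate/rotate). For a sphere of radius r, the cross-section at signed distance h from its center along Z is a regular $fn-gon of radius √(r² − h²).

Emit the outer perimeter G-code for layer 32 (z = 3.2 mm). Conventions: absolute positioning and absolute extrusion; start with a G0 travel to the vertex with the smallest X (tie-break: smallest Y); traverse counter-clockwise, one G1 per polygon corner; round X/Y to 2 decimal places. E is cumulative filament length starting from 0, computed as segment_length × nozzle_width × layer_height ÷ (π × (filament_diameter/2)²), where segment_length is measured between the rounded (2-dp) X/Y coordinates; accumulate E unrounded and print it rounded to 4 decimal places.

G0 X-0.16 Y5.00 Z3.20
G1 X0.12 Y2.89 E0.0133
G1 X0.93 Y0.92 E0.0267
G1 X2.23 Y-0.77 E0.0401
G1 X3.92 Y-2.07 E0.0534
G1 X5.89 Y-2.88 E0.0668
G1 X8.00 Y-3.16 E0.0801
G1 X10.11 Y-2.88 E0.0935
G1 X12.08 Y-2.07 E0.1068
G1 X13.77 Y-0.77 E0.1202
G1 X15.07 Y0.92 E0.1336
G1 X15.88 Y2.89 E0.1469
G1 X16.16 Y5.00 E0.1603
G1 X15.88 Y7.11 E0.1736
G1 X15.10 Y9.00 E0.1864
G1 X0.90 Y9.00 E0.2755
G1 X0.12 Y7.11 E0.2883
G1 X-0.16 Y5.00 E0.3017

At z = 3.2 mm: the cylinder is absent (z outside [0, 3]); the sphere at (8, 5): section is a regular 24-gon, circumradius = √(r²−h²) = √(12²−8.8²) = 8.158; Merging all regions: only the r=12 sphere at (8, 5) is present, so the union is just that shape — 1 connected region; the cube at (-2.5, 9) is present — its section is the full 28×30 rectangle; After the difference (first − rest): starting from the result so far, the 28×30 cube at (-2.5, 9) partially overlaps it — only the 41.21 mm² overlap (of its 840.00 mm²) is removed, clipping the outline — 1 connected region. The outline is a single polygon with 17 vertices. Extrusion per mm of travel: 0.4 × 0.1 / (π × 1.425²) = 0.006270. Accumulating E over each segment gives final E = 0.3017.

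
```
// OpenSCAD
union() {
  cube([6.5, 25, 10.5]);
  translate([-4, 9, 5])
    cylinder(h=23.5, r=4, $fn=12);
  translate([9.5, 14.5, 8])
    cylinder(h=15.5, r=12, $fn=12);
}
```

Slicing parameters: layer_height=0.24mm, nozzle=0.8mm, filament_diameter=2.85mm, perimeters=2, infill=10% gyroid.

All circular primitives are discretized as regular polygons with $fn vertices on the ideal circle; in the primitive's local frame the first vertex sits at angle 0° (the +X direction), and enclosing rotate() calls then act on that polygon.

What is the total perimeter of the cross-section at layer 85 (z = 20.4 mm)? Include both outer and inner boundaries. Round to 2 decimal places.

At z = 20.4 mm: the cube does not reach this height (z outside [0, 10.5]); the r=4 cylinder at (-4, 9) gives a regular 12-gon of circumradius 4 (constant along its height) (perimeter = 2·12·4.000·sin(180°/12) = 24.85 mm); the r=12 cylinder at (9.5, 14.5) gives a regular 12-gon of circumradius 12 (constant along its height) (perimeter = 2·12·12.000·sin(180°/12) = 74.54 mm); Merging all regions: the regions partially overlap (shared area 3.44 mm²), so the edge portions inside another operand are dropped and the merged outline is re-measured after clipping — boundary = 89.31 mm. Overall, the cross-section is a single solid region. Total boundary length (outer) = 89.31 mm.

89.31 mm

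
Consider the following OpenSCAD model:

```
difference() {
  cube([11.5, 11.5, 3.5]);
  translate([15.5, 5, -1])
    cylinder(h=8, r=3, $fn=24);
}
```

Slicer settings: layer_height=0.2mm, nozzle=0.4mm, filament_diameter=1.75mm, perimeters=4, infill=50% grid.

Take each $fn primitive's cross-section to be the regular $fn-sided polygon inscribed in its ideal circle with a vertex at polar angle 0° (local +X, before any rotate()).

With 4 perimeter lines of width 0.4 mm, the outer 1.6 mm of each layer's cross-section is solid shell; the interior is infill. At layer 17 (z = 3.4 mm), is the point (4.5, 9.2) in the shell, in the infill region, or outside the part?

infill

At z = 3.4 mm: the cube (footprint 11.5×11.5) is included at this height; the r=3 cylinder at (15.5, 5) contributes a regular 24-gon of circumradius 3; Subtracting the remaining from the first: starting from the 11.5×11.5 cube, the r=3 cylinder at (15.5, 5) misses the remaining region (no effect) — 1 connected region. Overall, the cross-section is a single solid region. The nearest boundary edge runs (0.00, 11.50)→(11.50, 11.50); distance from the point to it = 2.30 mm. The point is inside the cross-section and 2.30 mm from the nearest boundary — more than the 1.6 mm shell width (4 × 0.4), so it's in the infill interior.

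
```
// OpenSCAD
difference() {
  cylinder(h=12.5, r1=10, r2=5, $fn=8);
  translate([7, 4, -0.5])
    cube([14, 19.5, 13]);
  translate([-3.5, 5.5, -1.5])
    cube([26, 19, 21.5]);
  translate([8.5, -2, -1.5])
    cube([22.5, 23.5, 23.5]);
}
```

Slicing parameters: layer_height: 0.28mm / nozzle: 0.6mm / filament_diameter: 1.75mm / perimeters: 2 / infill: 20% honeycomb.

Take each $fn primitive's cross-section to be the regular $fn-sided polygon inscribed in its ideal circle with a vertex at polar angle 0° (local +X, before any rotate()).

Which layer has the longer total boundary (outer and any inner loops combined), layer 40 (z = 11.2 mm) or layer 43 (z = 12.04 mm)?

layer 40 (z = 11.2 mm)

Layer 40 (z = 11.2): the cone: at t=0.896 of its height the radius interpolates to r₁+(r₂−r₁)t = 5.520, giving a regular 8-gon of that circumradius (perimeter = 2·8·5.520·sin(180°/8) = 33.80 mm); the cube at (7, 4) is present — its section is the full 14×19.5 rectangle (perimeter 67.00 mm); the cube at (-3.5, 5.5) (footprint 26×19) is included at this height (perimeter 90.00 mm); the cube at (8.5, -2) is present — its section is the full 22.5×23.5 rectangle (perimeter 92.00 mm); After the difference (first − rest): starting from the cone, the 14×19.5 cube at (7, 4) misses the remaining region (no effect); the 26×19 cube at (-3.5, 5.5) partially overlaps it — only the 0.00 mm² overlap (of its 494.00 mm²) is removed, clipping the outline; the 22.5×23.5 cube at (8.5, -2) misses the remaining region (no effect) — boundary = 33.79 mm. So its perimeter = 33.79 mm. Layer 43 (z = 12.04): the cone (r1=10→r2=5) has section circumradius 5.184 here — a regular 8-gon (perimeter = 2·8·5.184·sin(180°/8) = 31.74 mm); the 14×19.5 cube at (7, 4) contributes its full rectangle (perimeter 67.00 mm); the 26×19 cube at (-3.5, 5.5) contributes its full rectangle (perimeter 90.00 mm); the 22.5×23.5 cube at (8.5, -2) contributes its full rectangle (perimeter 92.00 mm); Subtracting the remaining from the first: starting from the cone, the 14×19.5 cube at (7, 4) misses the remaining region (no effect); the 26×19 cube at (-3.5, 5.5) misses the remaining region (no effect); the 22.5×23.5 cube at (8.5, -2) misses the remaining region (no effect) — boundary = 31.74 mm. So its perimeter = 31.74 mm. Layer 40 is larger (33.79 vs 31.74 mm).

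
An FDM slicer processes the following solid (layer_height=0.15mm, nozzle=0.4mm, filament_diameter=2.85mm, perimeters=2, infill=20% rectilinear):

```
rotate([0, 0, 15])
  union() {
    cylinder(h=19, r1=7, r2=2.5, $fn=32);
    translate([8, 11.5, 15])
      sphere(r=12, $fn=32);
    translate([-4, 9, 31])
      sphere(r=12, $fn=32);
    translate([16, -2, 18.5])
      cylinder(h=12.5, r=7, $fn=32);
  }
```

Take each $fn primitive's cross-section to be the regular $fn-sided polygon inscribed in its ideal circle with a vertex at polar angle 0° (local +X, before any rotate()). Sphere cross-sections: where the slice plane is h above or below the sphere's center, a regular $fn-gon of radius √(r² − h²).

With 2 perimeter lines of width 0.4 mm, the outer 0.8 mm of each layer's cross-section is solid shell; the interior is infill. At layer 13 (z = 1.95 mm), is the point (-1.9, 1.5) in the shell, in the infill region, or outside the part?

infill

At z = 1.95 mm: the cone contributes a regular 32-gon of circumradius 6.538 (interpolated between r1=7 and r2=2.5 at t=0.103); the sphere at (8, 11.5) is not intersected at this z (|z−center|=13.050 > r=12); the sphere at (-4, 9) is not intersected at this z (|z−center|=29.050 > r=12); the cylinder at (16, -2) is absent (z outside [18.5, 31]); Combining (union): only the cone is present, so the union is just that shape — 1 connected region; (rotated 15° about Z; rotation is an isometry so areas/perimeters/island counts are preserved). Overall, the cross-section is a single solid region. Undo the 15° rotation: the query point maps to (-1.447, 1.941) in the un-rotated model frame. The nearest boundary edge runs (-3.63, 5.44)→(-4.62, 4.62); distance from the point to it = 4.09 mm. The point is inside the cross-section and 4.09 mm from the nearest boundary — more than the 0.8 mm shell width (2 × 0.4), so it's in the infill interior.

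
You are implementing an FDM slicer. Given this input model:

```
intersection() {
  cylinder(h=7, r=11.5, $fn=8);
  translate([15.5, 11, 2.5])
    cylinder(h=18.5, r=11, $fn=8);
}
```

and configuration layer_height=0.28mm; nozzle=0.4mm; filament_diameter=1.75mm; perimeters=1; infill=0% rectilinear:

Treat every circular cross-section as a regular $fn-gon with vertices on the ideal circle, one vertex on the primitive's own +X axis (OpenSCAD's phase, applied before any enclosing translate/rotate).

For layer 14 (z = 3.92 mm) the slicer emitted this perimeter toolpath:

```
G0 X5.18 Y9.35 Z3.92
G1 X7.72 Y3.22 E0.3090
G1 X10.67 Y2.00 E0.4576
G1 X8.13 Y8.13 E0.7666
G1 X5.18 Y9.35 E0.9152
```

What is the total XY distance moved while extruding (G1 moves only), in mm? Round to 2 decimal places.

Sum the Euclidean lengths of each G1 segment: total = 19.66 mm.

19.66 mm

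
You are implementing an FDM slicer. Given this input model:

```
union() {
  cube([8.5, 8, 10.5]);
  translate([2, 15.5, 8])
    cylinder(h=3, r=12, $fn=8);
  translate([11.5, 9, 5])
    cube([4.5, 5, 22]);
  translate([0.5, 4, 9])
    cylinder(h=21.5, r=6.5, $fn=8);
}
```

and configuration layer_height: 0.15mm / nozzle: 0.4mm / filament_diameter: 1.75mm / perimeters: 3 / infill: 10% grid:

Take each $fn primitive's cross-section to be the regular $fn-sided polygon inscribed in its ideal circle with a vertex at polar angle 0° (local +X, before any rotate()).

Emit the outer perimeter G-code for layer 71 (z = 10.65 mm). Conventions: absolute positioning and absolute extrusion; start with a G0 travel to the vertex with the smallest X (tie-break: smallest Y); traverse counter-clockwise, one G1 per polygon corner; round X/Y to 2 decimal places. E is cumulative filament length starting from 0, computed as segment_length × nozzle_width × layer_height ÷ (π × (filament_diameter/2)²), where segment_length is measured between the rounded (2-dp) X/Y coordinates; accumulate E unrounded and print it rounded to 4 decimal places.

At z = 10.65 mm: the cube does not reach this height (z outside [0, 10.5]); the r=12 cylinder at (2, 15.5) gives a regular 8-gon of circumradius 12 (constant along its height); the cube at (11.5, 9) (footprint 4.5×5) is included at this height; the cylinder at (0.5, 4): section is a regular 8-gon, circumradius r=6.5; Combining (union): the regions partially overlap (shared area 53.91 mm²), so overlapping operands fuse into one piece — 1 connected region. The outline is a single polygon with 19 vertices. Extrusion per mm of travel: 0.4 × 0.15 / (π × 0.875²) = 0.024945. Accumulating E over each segment gives final E = 2.3131.

G0 X-10.00 Y15.50 Z10.65
G1 X-6.49 Y7.01 E0.2292
G1 X-5.01 Y6.40 E0.2691
G1 X-6.00 Y4.00 E0.3339
G1 X-4.10 Y-0.60 E0.4580
G1 X0.50 Y-2.50 E0.5822
G1 X5.10 Y-0.60 E0.7063
G1 X7.00 Y4.00 E0.8305
G1 X6.44 Y5.34 E0.8667
G1 X10.49 Y7.01 E0.9760
G1 X11.50 Y9.46 E1.0421
G1 X11.50 Y9.00 E1.0536
G1 X16.00 Y9.00 E1.1658
G1 X16.00 Y14.00 E1.2905
G1 X13.38 Y14.00 E1.3559
G1 X14.00 Y15.50 E1.3964
G1 X10.49 Y23.99 E1.6255
G1 X2.00 Y27.50 E1.8547
G1 X-6.49 Y23.99 E2.0839
G1 X-10.00 Y15.50 E2.3131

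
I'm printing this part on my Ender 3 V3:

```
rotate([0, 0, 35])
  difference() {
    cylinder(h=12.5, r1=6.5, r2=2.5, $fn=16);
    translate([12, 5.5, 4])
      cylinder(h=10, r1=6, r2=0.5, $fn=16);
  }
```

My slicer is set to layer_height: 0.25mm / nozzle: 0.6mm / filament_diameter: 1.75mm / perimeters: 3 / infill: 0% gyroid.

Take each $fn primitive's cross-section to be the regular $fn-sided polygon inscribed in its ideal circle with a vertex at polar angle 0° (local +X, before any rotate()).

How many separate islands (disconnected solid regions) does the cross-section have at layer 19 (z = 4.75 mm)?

1

At z = 4.75 mm: the cone contributes a regular 16-gon of circumradius 4.980 (interpolated between r1=6.5 and r2=2.5 at t=0.380); the cone at (12, 5.5) contributes a regular 16-gon of circumradius 5.588 (interpolated between r1=6 and r2=0.5 at t=0.075); Taking the first minus the rest: starting from the cone, the cone at (12, 5.5) misses the remaining region (no effect) — 1 connected region; (rotated 35° about Z; rotation is an isometry so areas/perimeters/island counts are preserved). Overall, the cross-section is a single solid region. Island count = 1.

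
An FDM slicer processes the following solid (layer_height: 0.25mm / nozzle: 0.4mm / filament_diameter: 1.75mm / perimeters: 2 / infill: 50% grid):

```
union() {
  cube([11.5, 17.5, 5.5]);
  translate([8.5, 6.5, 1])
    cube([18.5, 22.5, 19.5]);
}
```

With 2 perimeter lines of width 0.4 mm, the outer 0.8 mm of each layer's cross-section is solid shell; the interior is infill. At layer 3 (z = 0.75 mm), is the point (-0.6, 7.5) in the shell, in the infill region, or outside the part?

outside

At z = 0.75 mm: the cube is present — its section is the full 11.5×17.5 rectangle; the cube at (8.5, 6.5) is absent (z outside [1, 20.5]); Combining (union): only the 11.5×17.5 cube is present, so the union is just that shape — 1 connected region. Overall, the cross-section is a single solid region. The nearest boundary edge runs (0.00, 17.50)→(0.00, 0.00); distance from the point to it = 0.60 mm. The point is not inside any of the regions above, so it lies outside the cross-section (0.60 mm from the nearest boundary).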